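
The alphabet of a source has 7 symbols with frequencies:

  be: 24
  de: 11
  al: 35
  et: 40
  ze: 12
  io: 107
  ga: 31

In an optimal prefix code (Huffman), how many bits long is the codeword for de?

Repeatedly merge the two smallest:
combine de(11), ze(12) → 23
combine 23, be(24) → 47
combine ga(31), al(35) → 66
combine et(40), 47 → 87
combine 66, 87 → 153
combine io(107), 153 → 260
The subtree containing de is merged 5 times, so code length = 5.

5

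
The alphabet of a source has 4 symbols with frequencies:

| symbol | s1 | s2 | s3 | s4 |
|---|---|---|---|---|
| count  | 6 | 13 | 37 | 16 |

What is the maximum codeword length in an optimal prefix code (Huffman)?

3

Merge the two lowest-weight nodes at each step:
merge s1(6) and s2(13): 19
merge s4(16) and 19: 35
merge 35 and s3(37): 72
Maximum depth reached is 3.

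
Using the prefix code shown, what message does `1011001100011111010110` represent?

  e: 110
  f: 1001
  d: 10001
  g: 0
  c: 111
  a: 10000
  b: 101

bfdcbge

Read left to right; each codeword is recognised as soon as it completes (prefix code):
  101→b | 1001→f | 10001→d | 111→c | 101→b | 0→g | 110→e
Decoded message: bfdcbge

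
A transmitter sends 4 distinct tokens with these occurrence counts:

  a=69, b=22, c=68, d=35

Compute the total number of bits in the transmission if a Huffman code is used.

376

Greedily combine the two least-frequent nodes:
combine b(22), d(35) → 57
combine 57, c(68) → 125
combine a(69), 125 → 194
Total encoded bits = sum of merged weights = 57 + 125 + 194 = 376.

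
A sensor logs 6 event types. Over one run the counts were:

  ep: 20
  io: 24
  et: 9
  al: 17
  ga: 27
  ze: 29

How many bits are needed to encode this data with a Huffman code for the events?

Build the Huffman tree bottom-up:
combine et(9), al(17) → 26
combine ep(20), io(24) → 44
combine 26, ga(27) → 53
combine ze(29), 44 → 73
combine 53, 73 → 126
Each symbol's bit-cost is frequency × depth; summing gives 322 bits (equivalently 26 + 44 + 53 + 73 + 126).

322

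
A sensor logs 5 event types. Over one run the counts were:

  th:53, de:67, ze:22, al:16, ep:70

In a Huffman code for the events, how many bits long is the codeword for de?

Repeatedly merge the two smallest:
combine al(16), ze(22) → 38
combine 38, th(53) → 91
combine de(67), ep(70) → 137
combine 91, 137 → 228
de's leaf is at depth 2, giving a 2-bit codeword.

2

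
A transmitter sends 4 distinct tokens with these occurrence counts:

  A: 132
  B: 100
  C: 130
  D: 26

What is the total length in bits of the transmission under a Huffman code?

770

Merge the two smallest weights repeatedly:
D(26) + B(100) → 126
126 + C(130) → 256
A(132) + 256 → 388
The encoded length is the sum of every internal node's weight: 126 + 256 + 388 = 770 bits.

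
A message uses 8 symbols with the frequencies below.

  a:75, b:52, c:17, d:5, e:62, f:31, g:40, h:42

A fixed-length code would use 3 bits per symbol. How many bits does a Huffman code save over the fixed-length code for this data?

Fixed-length: 3 bits × 324 symbols = 972 bits.
Huffman merges:
d(5) + c(17) → 22
22 + f(31) → 53
g(40) + h(42) → 82
b(52) + 53 → 105
e(62) + a(75) → 137
82 + 105 → 187
137 + 187 → 324
Huffman total = 22 + 53 + 82 + 105 + 137 + 187 + 324 = 910 bits.
Saving = 972 − 910 = 62 bits.

62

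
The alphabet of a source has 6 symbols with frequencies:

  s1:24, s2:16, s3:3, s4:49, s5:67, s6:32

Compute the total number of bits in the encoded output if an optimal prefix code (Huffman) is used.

444

Greedily combine the two least-frequent nodes:
merge s3(3) and s2(16): 19
merge 19 and s1(24): 43
merge s6(32) and 43: 75
merge s4(49) and s5(67): 116
merge 75 and 116: 191
Total encoded bits = sum of merged weights = 19 + 43 + 75 + 116 + 191 = 444.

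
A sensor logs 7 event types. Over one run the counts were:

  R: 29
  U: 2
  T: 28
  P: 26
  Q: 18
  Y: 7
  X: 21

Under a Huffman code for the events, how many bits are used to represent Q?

3

Build the tree from the bottom:
combine U(2), Y(7) → 9
combine 9, Q(18) → 27
combine X(21), P(26) → 47
combine 27, T(28) → 55
combine R(29), 47 → 76
combine 55, 76 → 131
Q's leaf is at depth 3, giving a 3-bit codeword.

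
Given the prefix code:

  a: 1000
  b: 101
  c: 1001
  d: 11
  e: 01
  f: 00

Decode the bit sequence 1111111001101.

dddcb

Read left to right; each codeword is recognised as soon as it completes (prefix code):
  11→d | 11→d | 11→d | 1001→c | 101→b
Decoded message: dddcb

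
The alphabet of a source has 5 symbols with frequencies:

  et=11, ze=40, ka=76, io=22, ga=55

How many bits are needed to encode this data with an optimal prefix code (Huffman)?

438

Merge the two smallest weights repeatedly:
combine et(11), io(22) → 33
combine 33, ze(40) → 73
combine ga(55), 73 → 128
combine ka(76), 128 → 204
Each symbol's bit-cost is frequency × depth; summing gives 438 bits (equivalently 33 + 73 + 128 + 204).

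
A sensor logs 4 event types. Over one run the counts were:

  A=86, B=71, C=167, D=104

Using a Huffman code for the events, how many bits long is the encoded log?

Merge the two smallest weights repeatedly:
combine B(71), A(86) → 157
combine D(104), 157 → 261
combine C(167), 261 → 428
The encoded length is the sum of every internal node's weight: 157 + 261 + 428 = 846 bits.

846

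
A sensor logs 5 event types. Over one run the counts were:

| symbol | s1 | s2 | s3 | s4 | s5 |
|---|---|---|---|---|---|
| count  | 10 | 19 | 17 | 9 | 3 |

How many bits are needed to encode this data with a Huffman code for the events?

Build the Huffman tree bottom-up:
combine s5(3), s4(9) → 12
combine s1(10), 12 → 22
combine s3(17), s2(19) → 36
combine 22, 36 → 58
Total encoded bits = sum of merged weights = 12 + 22 + 36 + 58 = 128.

128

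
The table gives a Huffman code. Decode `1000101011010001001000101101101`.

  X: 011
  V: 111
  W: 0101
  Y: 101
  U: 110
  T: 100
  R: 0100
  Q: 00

TWXRRTWYY

Read left to right; each codeword is recognised as soon as it completes (prefix code):
  100→T | 0101→W | 011→X | 0100→R | 0100→R | 100→T | 0101→W | 101→Y | 101→Y
Decoded message: TWXRRTWYY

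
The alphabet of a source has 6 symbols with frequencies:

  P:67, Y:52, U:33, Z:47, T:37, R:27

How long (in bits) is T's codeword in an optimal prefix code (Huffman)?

3

Huffman merges, smallest pair first:
merge R(27) and U(33): 60
merge T(37) and Z(47): 84
merge Y(52) and 60: 112
merge P(67) and 84: 151
merge 112 and 151: 263
T's leaf is at depth 3, giving a 3-bit codeword.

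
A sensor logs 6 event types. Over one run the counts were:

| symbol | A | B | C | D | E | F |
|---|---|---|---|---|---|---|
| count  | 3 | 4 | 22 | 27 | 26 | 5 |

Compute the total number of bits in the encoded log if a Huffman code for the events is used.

193

Greedily combine the two least-frequent nodes:
combine A(3), B(4) → 7
combine F(5), 7 → 12
combine 12, C(22) → 34
combine E(26), D(27) → 53
combine 34, 53 → 87
Total encoded bits = sum of merged weights = 7 + 12 + 34 + 53 + 87 = 193.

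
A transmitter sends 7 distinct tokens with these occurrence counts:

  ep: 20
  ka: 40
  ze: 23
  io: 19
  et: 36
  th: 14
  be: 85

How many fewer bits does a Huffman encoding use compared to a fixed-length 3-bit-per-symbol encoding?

94

Fixed-length: 3 bits × 237 symbols = 711 bits.
Huffman merges:
merge th(14) and io(19): 33
merge ep(20) and ze(23): 43
merge 33 and et(36): 69
merge ka(40) and 43: 83
merge 69 and 83: 152
merge be(85) and 152: 237
Huffman total = 33 + 43 + 69 + 83 + 152 + 237 = 617 bits.
Saving = 711 − 617 = 94 bits.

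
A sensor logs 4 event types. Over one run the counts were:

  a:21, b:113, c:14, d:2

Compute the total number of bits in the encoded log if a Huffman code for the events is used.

203

Build the Huffman tree bottom-up:
combine d(2), c(14) → 16
combine 16, a(21) → 37
combine 37, b(113) → 150
Total encoded bits = sum of merged weights = 16 + 37 + 150 = 203.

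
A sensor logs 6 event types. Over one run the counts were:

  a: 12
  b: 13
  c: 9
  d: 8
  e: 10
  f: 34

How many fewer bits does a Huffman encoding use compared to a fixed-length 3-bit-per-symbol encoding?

Fixed-length: 3 bits × 86 symbols = 258 bits.
Huffman merges:
d(8) + c(9) → 17
e(10) + a(12) → 22
b(13) + 17 → 30
22 + 30 → 52
f(34) + 52 → 86
Huffman total = 17 + 22 + 30 + 52 + 86 = 207 bits.
Saving = 258 − 207 = 51 bits.

51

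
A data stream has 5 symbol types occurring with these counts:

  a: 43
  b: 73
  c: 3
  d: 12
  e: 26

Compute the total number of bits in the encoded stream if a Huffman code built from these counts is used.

Build the Huffman tree bottom-up:
combine c(3), d(12) → 15
combine 15, e(26) → 41
combine 41, a(43) → 84
combine b(73), 84 → 157
Each symbol's bit-cost is frequency × depth; summing gives 297 bits (equivalently 15 + 41 + 84 + 157).

297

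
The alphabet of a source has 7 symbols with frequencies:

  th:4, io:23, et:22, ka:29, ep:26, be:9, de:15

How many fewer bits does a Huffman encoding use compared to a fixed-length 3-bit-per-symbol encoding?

Fixed-length: 3 bits × 128 symbols = 384 bits.
Huffman merges:
th(4) + be(9) → 13
13 + de(15) → 28
et(22) + io(23) → 45
ep(26) + 28 → 54
ka(29) + 45 → 74
54 + 74 → 128
Huffman total = 13 + 28 + 45 + 54 + 74 + 128 = 342 bits.
Saving = 384 − 342 = 42 bits.

42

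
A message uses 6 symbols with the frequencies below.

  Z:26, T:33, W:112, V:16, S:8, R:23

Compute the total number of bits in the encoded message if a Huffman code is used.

454

Build the Huffman tree bottom-up:
S(8) + V(16) → 24
R(23) + 24 → 47
Z(26) + T(33) → 59
47 + 59 → 106
106 + W(112) → 218
Total encoded bits = sum of merged weights = 24 + 47 + 59 + 106 + 218 = 454.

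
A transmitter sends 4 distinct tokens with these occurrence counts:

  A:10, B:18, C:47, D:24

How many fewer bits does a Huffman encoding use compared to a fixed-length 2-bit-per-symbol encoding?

Fixed-length: 2 bits × 99 symbols = 198 bits.
Huffman merges:
merge A(10) and B(18): 28
merge D(24) and 28: 52
merge C(47) and 52: 99
Huffman total = 28 + 52 + 99 = 179 bits.
Saving = 198 − 179 = 19 bits.

19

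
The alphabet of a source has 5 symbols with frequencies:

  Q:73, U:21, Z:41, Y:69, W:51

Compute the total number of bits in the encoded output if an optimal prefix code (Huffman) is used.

572

Merge the two smallest weights repeatedly:
merge U(21) and Z(41): 62
merge W(51) and 62: 113
merge Y(69) and Q(73): 142
merge 113 and 142: 255
The encoded length is the sum of every internal node's weight: 62 + 113 + 142 + 255 = 572 bits.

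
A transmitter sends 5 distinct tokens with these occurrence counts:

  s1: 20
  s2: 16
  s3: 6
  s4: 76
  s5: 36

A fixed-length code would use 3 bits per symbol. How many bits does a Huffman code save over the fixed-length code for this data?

Fixed-length: 3 bits × 154 symbols = 462 bits.
Huffman merges:
merge s3(6) and s2(16): 22
merge s1(20) and 22: 42
merge s5(36) and 42: 78
merge s4(76) and 78: 154
Huffman total = 22 + 42 + 78 + 154 = 296 bits.
Saving = 462 − 296 = 166 bits.

166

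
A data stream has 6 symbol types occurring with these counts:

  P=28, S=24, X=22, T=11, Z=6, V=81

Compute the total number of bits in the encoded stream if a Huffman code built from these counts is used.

Greedily combine the two least-frequent nodes:
combine Z(6), T(11) → 17
combine 17, X(22) → 39
combine S(24), P(28) → 52
combine 39, 52 → 91
combine V(81), 91 → 172
The encoded length is the sum of every internal node's weight: 17 + 39 + 52 + 91 + 172 = 371 bits.

371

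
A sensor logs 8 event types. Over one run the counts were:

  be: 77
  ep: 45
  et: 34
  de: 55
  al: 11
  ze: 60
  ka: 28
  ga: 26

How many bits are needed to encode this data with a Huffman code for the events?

968

Greedily combine the two least-frequent nodes:
merge al(11) and ga(26): 37
merge ka(28) and et(34): 62
merge 37 and ep(45): 82
merge de(55) and ze(60): 115
merge 62 and be(77): 139
merge 82 and 115: 197
merge 139 and 197: 336
Each symbol's bit-cost is frequency × depth; summing gives 968 bits (equivalently 37 + 62 + 82 + 115 + 139 + 197 + 336).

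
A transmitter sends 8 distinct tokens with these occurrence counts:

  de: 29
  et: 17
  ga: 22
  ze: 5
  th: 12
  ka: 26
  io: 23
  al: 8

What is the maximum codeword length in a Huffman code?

5

Merge the two lowest-weight nodes at each step:
merge ze(5) and al(8): 13
merge th(12) and 13: 25
merge et(17) and ga(22): 39
merge io(23) and 25: 48
merge ka(26) and de(29): 55
merge 39 and 48: 87
merge 55 and 87: 142
Maximum depth reached is 5.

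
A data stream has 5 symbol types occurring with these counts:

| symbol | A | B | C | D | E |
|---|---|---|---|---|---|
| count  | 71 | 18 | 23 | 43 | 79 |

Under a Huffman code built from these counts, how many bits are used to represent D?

2

Build the tree from the bottom:
B(18) + C(23) → 41
41 + D(43) → 84
A(71) + E(79) → 150
84 + 150 → 234
D sits 2 levels below the root, so its codeword is 2 bits.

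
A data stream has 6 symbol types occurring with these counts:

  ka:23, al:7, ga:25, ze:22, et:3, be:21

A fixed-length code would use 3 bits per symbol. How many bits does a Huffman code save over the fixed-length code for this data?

60

Fixed-length: 3 bits × 101 symbols = 303 bits.
Huffman merges:
et(3) + al(7) → 10
10 + be(21) → 31
ze(22) + ka(23) → 45
ga(25) + 31 → 56
45 + 56 → 101
Huffman total = 10 + 31 + 45 + 56 + 101 = 243 bits.
Saving = 303 − 243 = 60 bits.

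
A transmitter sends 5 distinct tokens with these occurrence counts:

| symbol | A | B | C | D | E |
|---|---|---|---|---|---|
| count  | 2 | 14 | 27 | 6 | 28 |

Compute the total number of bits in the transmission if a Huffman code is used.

Merge the two smallest weights repeatedly:
merge A(2) and D(6): 8
merge 8 and B(14): 22
merge 22 and C(27): 49
merge E(28) and 49: 77
Total encoded bits = sum of merged weights = 8 + 22 + 49 + 77 = 156.

156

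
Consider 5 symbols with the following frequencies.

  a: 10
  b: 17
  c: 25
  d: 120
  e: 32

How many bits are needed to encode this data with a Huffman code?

Greedily combine the two least-frequent nodes:
merge a(10) and b(17): 27
merge c(25) and 27: 52
merge e(32) and 52: 84
merge 84 and d(120): 204
Each symbol's bit-cost is frequency × depth; summing gives 367 bits (equivalently 27 + 52 + 84 + 204).

367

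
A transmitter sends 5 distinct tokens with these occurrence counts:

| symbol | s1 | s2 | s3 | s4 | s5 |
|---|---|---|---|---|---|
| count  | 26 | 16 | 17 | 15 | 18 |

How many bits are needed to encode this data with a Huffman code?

Build the Huffman tree bottom-up:
combine s4(15), s2(16) → 31
combine s3(17), s5(18) → 35
combine s1(26), 31 → 57
combine 35, 57 → 92
Total encoded bits = sum of merged weights = 31 + 35 + 57 + 92 = 215.

215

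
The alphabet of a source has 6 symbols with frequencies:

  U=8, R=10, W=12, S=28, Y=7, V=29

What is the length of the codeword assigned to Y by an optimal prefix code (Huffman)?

3

Huffman merges, smallest pair first:
combine Y(7), U(8) → 15
combine R(10), W(12) → 22
combine 15, 22 → 37
combine S(28), V(29) → 57
combine 37, 57 → 94
The subtree containing Y is merged 3 times, so code length = 3.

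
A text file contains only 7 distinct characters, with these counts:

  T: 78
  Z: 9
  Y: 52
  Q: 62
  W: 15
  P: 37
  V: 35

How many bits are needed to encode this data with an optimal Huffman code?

Build the Huffman tree bottom-up:
Z(9) + W(15) → 24
24 + V(35) → 59
P(37) + Y(52) → 89
59 + Q(62) → 121
T(78) + 89 → 167
121 + 167 → 288
The encoded length is the sum of every internal node's weight: 24 + 59 + 89 + 121 + 167 + 288 = 748 bits.

748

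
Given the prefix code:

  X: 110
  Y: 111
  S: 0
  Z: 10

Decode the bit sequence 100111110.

Read left to right; each codeword is recognised as soon as it completes (prefix code):
  10→Z | 0→S | 111→Y | 110→X
Decoded message: ZSYX

ZSYX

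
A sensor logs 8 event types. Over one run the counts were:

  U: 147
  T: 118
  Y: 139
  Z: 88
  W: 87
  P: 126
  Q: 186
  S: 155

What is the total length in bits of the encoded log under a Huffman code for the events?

Merge the two smallest weights repeatedly:
combine W(87), Z(88) → 175
combine T(118), P(126) → 244
combine Y(139), U(147) → 286
combine S(155), 175 → 330
combine Q(186), 244 → 430
combine 286, 330 → 616
combine 430, 616 → 1046
The encoded length is the sum of every internal node's weight: 175 + 244 + 286 + 330 + 430 + 616 + 1046 = 3127 bits.

3127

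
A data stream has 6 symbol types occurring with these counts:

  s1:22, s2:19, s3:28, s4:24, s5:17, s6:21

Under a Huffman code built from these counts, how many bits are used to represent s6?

3

Build the tree from the bottom:
s5(17) + s2(19) → 36
s6(21) + s1(22) → 43
s4(24) + s3(28) → 52
36 + 43 → 79
52 + 79 → 131
s6 sits 3 levels below the root, so its codeword is 3 bits.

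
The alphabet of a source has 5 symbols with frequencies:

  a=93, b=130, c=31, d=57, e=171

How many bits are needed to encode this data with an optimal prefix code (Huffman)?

1052

Build the Huffman tree bottom-up:
combine c(31), d(57) → 88
combine 88, a(93) → 181
combine b(130), e(171) → 301
combine 181, 301 → 482
Each symbol's bit-cost is frequency × depth; summing gives 1052 bits (equivalently 88 + 181 + 301 + 482).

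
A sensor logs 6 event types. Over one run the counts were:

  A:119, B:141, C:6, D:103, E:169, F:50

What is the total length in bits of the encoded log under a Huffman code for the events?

Build the Huffman tree bottom-up:
merge C(6) and F(50): 56
merge 56 and D(103): 159
merge A(119) and B(141): 260
merge 159 and E(169): 328
merge 260 and 328: 588
The encoded length is the sum of every internal node's weight: 56 + 159 + 260 + 328 + 588 = 1391 bits.

1391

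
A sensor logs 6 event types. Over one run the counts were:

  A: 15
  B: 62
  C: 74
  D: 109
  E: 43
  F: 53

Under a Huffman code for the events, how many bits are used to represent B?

2

Repeatedly merge the two smallest:
combine A(15), E(43) → 58
combine F(53), 58 → 111
combine B(62), C(74) → 136
combine D(109), 111 → 220
combine 136, 220 → 356
B sits 2 levels below the root, so its codeword is 2 bits.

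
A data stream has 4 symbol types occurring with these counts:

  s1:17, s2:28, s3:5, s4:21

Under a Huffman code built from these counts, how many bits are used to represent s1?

3

Repeatedly merge the two smallest:
combine s3(5), s1(17) → 22
combine s4(21), 22 → 43
combine s2(28), 43 → 71
s1 sits 3 levels below the root, so its codeword is 3 bits.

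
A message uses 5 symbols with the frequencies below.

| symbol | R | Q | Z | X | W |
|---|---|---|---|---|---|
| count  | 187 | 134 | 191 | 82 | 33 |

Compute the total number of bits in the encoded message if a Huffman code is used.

1369

Build the Huffman tree bottom-up:
merge W(33) and X(82): 115
merge 115 and Q(134): 249
merge R(187) and Z(191): 378
merge 249 and 378: 627
Each symbol's bit-cost is frequency × depth; summing gives 1369 bits (equivalently 115 + 249 + 378 + 627).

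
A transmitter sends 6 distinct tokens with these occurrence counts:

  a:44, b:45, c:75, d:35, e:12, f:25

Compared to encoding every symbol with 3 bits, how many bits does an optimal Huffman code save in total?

127

Fixed-length: 3 bits × 236 symbols = 708 bits.
Huffman merges:
merge e(12) and f(25): 37
merge d(35) and 37: 72
merge a(44) and b(45): 89
merge 72 and c(75): 147
merge 89 and 147: 236
Huffman total = 37 + 72 + 89 + 147 + 236 = 581 bits.
Saving = 708 − 581 = 127 bits.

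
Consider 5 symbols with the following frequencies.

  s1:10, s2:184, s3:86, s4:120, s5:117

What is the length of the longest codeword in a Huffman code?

Merge the two lowest-weight nodes at each step:
s1(10) + s3(86) → 96
96 + s5(117) → 213
s4(120) + s2(184) → 304
213 + 304 → 517
The first pair merged (s1, s3) ends up deepest, at depth 3.

3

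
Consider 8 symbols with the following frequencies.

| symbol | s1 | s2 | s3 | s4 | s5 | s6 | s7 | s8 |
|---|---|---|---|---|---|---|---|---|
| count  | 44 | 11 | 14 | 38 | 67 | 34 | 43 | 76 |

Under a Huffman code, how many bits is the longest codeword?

Merge the two lowest-weight nodes at each step:
combine s2(11), s3(14) → 25
combine 25, s6(34) → 59
combine s4(38), s7(43) → 81
combine s1(44), 59 → 103
combine s5(67), s8(76) → 143
combine 81, 103 → 184
combine 143, 184 → 327
The first pair merged (s2, s3) ends up deepest, at depth 5.

5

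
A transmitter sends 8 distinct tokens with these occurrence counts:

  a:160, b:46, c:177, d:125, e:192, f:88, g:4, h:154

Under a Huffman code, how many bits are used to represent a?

Build the tree from the bottom:
combine g(4), b(46) → 50
combine 50, f(88) → 138
combine d(125), 138 → 263
combine h(154), a(160) → 314
combine c(177), e(192) → 369
combine 263, 314 → 577
combine 369, 577 → 946
The subtree containing a is merged 3 times, so code length = 3.

3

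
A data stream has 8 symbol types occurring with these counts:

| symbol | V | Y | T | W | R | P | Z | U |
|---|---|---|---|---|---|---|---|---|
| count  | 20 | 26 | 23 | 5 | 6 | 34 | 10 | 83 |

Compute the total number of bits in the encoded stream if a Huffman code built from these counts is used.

528

Greedily combine the two least-frequent nodes:
combine W(5), R(6) → 11
combine Z(10), 11 → 21
combine V(20), 21 → 41
combine T(23), Y(26) → 49
combine P(34), 41 → 75
combine 49, 75 → 124
combine U(83), 124 → 207
The encoded length is the sum of every internal node's weight: 11 + 21 + 41 + 49 + 75 + 124 + 207 = 528 bits.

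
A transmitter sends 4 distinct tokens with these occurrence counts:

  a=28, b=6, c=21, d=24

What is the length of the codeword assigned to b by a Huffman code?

Huffman merges, smallest pair first:
combine b(6), c(21) → 27
combine d(24), 27 → 51
combine a(28), 51 → 79
b's leaf is at depth 3, giving a 3-bit codeword.

3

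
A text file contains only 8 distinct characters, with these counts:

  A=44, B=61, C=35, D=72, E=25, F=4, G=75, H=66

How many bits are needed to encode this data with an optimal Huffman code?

Greedily combine the two least-frequent nodes:
combine F(4), E(25) → 29
combine 29, C(35) → 64
combine A(44), B(61) → 105
combine 64, H(66) → 130
combine D(72), G(75) → 147
combine 105, 130 → 235
combine 147, 235 → 382
The encoded length is the sum of every internal node's weight: 29 + 64 + 105 + 130 + 147 + 235 + 382 = 1092 bits.

1092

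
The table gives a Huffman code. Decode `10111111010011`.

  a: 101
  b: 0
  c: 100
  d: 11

Read left to right; each codeword is recognised as soon as it completes (prefix code):
  101→a | 11→d | 11→d | 101→a | 0→b | 0→b | 11→d
Decoded message: addabbd

addabbd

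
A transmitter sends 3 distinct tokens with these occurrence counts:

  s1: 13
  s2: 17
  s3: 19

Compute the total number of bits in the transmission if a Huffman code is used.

79

Greedily combine the two least-frequent nodes:
merge s1(13) and s2(17): 30
merge s3(19) and 30: 49
Total encoded bits = sum of merged weights = 30 + 49 = 79.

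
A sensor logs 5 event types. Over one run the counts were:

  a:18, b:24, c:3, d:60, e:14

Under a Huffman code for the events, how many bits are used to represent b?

Huffman merges, smallest pair first:
combine c(3), e(14) → 17
combine 17, a(18) → 35
combine b(24), 35 → 59
combine 59, d(60) → 119
b sits 2 levels below the root, so its codeword is 2 bits.

2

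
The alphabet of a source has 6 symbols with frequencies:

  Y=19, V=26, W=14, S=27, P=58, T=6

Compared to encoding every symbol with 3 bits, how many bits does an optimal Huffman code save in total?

96

Fixed-length: 3 bits × 150 symbols = 450 bits.
Huffman merges:
combine T(6), W(14) → 20
combine Y(19), 20 → 39
combine V(26), S(27) → 53
combine 39, 53 → 92
combine P(58), 92 → 150
Huffman total = 20 + 39 + 53 + 92 + 150 = 354 bits.
Saving = 450 − 354 = 96 bits.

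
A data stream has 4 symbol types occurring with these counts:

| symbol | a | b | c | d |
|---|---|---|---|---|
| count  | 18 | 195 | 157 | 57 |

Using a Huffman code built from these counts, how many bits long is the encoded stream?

734

Greedily combine the two least-frequent nodes:
a(18) + d(57) → 75
75 + c(157) → 232
b(195) + 232 → 427
Each symbol's bit-cost is frequency × depth; summing gives 734 bits (equivalently 75 + 232 + 427).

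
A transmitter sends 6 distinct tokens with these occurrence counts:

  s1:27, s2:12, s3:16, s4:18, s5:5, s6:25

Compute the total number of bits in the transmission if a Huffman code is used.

256

Merge the two smallest weights repeatedly:
merge s5(5) and s2(12): 17
merge s3(16) and 17: 33
merge s4(18) and s6(25): 43
merge s1(27) and 33: 60
merge 43 and 60: 103
Total encoded bits = sum of merged weights = 17 + 33 + 43 + 60 + 103 = 256.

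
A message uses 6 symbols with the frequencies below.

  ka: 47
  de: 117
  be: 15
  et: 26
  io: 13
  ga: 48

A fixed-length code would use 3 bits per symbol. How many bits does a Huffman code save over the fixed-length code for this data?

206

Fixed-length: 3 bits × 266 symbols = 798 bits.
Huffman merges:
io(13) + be(15) → 28
et(26) + 28 → 54
ka(47) + ga(48) → 95
54 + 95 → 149
de(117) + 149 → 266
Huffman total = 28 + 54 + 95 + 149 + 266 = 592 bits.
Saving = 798 − 592 = 206 bits.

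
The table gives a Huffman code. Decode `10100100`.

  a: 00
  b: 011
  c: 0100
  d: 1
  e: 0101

dcda

Read left to right; each codeword is recognised as soon as it completes (prefix code):
  1→d | 0100→c | 1→d | 00→a
Decoded message: dcda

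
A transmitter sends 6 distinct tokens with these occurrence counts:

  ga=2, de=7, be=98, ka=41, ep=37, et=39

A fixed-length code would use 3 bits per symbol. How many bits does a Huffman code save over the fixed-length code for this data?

187

Fixed-length: 3 bits × 224 symbols = 672 bits.
Huffman merges:
combine ga(2), de(7) → 9
combine 9, ep(37) → 46
combine et(39), ka(41) → 80
combine 46, 80 → 126
combine be(98), 126 → 224
Huffman total = 9 + 46 + 80 + 126 + 224 = 485 bits.
Saving = 672 − 485 = 187 bits.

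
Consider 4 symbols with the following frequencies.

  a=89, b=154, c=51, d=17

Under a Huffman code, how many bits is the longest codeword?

Merge the two lowest-weight nodes at each step:
merge d(17) and c(51): 68
merge 68 and a(89): 157
merge b(154) and 157: 311
The rarest symbols sit at the bottom; the longest codeword is 3 bits.

3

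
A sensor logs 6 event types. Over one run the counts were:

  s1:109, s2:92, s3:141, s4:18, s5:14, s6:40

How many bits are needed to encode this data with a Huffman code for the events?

Merge the two smallest weights repeatedly:
s5(14) + s4(18) → 32
32 + s6(40) → 72
72 + s2(92) → 164
s1(109) + s3(141) → 250
164 + 250 → 414
Each symbol's bit-cost is frequency × depth; summing gives 932 bits (equivalently 32 + 72 + 164 + 250 + 414).

932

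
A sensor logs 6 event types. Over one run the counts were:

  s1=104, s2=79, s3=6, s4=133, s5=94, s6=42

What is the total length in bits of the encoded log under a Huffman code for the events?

1091

Build the Huffman tree bottom-up:
combine s3(6), s6(42) → 48
combine 48, s2(79) → 127
combine s5(94), s1(104) → 198
combine 127, s4(133) → 260
combine 198, 260 → 458
Each symbol's bit-cost is frequency × depth; summing gives 1091 bits (equivalently 48 + 127 + 198 + 260 + 458).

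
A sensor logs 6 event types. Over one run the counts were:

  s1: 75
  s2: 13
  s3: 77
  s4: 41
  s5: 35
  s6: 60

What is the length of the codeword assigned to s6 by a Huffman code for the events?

Repeatedly merge the two smallest:
combine s2(13), s5(35) → 48
combine s4(41), 48 → 89
combine s6(60), s1(75) → 135
combine s3(77), 89 → 166
combine 135, 166 → 301
s6 sits 2 levels below the root, so its codeword is 2 bits.

2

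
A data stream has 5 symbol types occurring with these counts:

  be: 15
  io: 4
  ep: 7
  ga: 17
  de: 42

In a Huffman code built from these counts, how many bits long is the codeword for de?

1

Huffman merges, smallest pair first:
merge io(4) and ep(7): 11
merge 11 and be(15): 26
merge ga(17) and 26: 43
merge de(42) and 43: 85
de sits one level below the root: a 1-bit codeword.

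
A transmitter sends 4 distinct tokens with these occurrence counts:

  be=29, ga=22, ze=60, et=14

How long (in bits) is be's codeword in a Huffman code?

Huffman merges, smallest pair first:
et(14) + ga(22) → 36
be(29) + 36 → 65
ze(60) + 65 → 125
be's leaf is at depth 2, giving a 2-bit codeword.

2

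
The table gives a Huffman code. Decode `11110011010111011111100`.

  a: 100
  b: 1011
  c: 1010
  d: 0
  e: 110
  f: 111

Read left to right; each codeword is recognised as soon as it completes (prefix code):
  111→f | 100→a | 110→e | 1011→b | 1011→b | 111→f | 100→a
Decoded message: faebbfa

faebbfa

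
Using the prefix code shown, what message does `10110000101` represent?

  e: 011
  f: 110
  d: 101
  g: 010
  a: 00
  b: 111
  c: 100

dcad

Read left to right; each codeword is recognised as soon as it completes (prefix code):
  101→d | 100→c | 00→a | 101→d
Decoded message: dcad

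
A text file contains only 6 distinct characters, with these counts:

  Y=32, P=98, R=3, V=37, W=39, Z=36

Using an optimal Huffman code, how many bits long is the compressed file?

Build the Huffman tree bottom-up:
R(3) + Y(32) → 35
35 + Z(36) → 71
V(37) + W(39) → 76
71 + 76 → 147
P(98) + 147 → 245
Each symbol's bit-cost is frequency × depth; summing gives 574 bits (equivalently 35 + 71 + 76 + 147 + 245).

574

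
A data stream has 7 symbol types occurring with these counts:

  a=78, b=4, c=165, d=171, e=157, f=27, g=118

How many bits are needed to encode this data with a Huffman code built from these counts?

Build the Huffman tree bottom-up:
merge b(4) and f(27): 31
merge 31 and a(78): 109
merge 109 and g(118): 227
merge e(157) and c(165): 322
merge d(171) and 227: 398
merge 322 and 398: 720
Each symbol's bit-cost is frequency × depth; summing gives 1807 bits (equivalently 31 + 109 + 227 + 322 + 398 + 720).

1807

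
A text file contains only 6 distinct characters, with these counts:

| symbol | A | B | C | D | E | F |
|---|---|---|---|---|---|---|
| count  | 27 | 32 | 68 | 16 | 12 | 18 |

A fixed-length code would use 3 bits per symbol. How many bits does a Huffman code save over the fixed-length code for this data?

Fixed-length: 3 bits × 173 symbols = 519 bits.
Huffman merges:
combine E(12), D(16) → 28
combine F(18), A(27) → 45
combine 28, B(32) → 60
combine 45, 60 → 105
combine C(68), 105 → 173
Huffman total = 28 + 45 + 60 + 105 + 173 = 411 bits.
Saving = 519 − 411 = 108 bits.

108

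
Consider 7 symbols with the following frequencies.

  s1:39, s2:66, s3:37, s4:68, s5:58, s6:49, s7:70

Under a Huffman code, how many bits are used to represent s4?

Repeatedly merge the two smallest:
s3(37) + s1(39) → 76
s6(49) + s5(58) → 107
s2(66) + s4(68) → 134
s7(70) + 76 → 146
107 + 134 → 241
146 + 241 → 387
s4's leaf is at depth 3, giving a 3-bit codeword.

3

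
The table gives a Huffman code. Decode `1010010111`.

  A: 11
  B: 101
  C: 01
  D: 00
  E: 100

Read left to right; each codeword is recognised as soon as it completes (prefix code):
  101→B | 00→D | 101→B | 11→A
Decoded message: BDBA

BDBA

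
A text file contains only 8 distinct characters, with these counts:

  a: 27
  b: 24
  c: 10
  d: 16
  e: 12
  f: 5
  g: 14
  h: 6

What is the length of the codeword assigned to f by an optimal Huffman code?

Build the tree from the bottom:
merge f(5) and h(6): 11
merge c(10) and 11: 21
merge e(12) and g(14): 26
merge d(16) and 21: 37
merge b(24) and 26: 50
merge a(27) and 37: 64
merge 50 and 64: 114
The subtree containing f is merged 5 times, so code length = 5.

5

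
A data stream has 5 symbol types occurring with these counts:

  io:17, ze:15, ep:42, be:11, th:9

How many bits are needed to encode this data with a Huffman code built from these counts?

198

Greedily combine the two least-frequent nodes:
th(9) + be(11) → 20
ze(15) + io(17) → 32
20 + 32 → 52
ep(42) + 52 → 94
The encoded length is the sum of every internal node's weight: 20 + 32 + 52 + 94 = 198 bits.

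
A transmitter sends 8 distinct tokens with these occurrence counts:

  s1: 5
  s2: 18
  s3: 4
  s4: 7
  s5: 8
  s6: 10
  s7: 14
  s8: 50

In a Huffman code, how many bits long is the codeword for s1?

5

Huffman merges, smallest pair first:
combine s3(4), s1(5) → 9
combine s4(7), s5(8) → 15
combine 9, s6(10) → 19
combine s7(14), 15 → 29
combine s2(18), 19 → 37
combine 29, 37 → 66
combine s8(50), 66 → 116
The subtree containing s1 is merged 5 times, so code length = 5.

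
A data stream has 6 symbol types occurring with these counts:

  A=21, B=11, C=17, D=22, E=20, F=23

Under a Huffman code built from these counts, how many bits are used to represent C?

3

Repeatedly merge the two smallest:
combine B(11), C(17) → 28
combine E(20), A(21) → 41
combine D(22), F(23) → 45
combine 28, 41 → 69
combine 45, 69 → 114
C's leaf is at depth 3, giving a 3-bit codeword.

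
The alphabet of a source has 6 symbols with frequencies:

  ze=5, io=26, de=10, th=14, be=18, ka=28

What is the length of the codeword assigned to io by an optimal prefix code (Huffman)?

2

Repeatedly merge the two smallest:
ze(5) + de(10) → 15
th(14) + 15 → 29
be(18) + io(26) → 44
ka(28) + 29 → 57
44 + 57 → 101
io sits 2 levels below the root, so its codeword is 2 bits.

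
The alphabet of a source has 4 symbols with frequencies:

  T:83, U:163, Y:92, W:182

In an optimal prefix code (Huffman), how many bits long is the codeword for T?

3

Repeatedly merge the two smallest:
merge T(83) and Y(92): 175
merge U(163) and 175: 338
merge W(182) and 338: 520
T sits 3 levels below the root, so its codeword is 3 bits.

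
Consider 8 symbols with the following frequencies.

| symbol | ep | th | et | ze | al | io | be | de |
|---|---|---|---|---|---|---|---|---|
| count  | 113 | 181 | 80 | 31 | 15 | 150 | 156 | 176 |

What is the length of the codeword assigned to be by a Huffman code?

Build the tree from the bottom:
merge al(15) and ze(31): 46
merge 46 and et(80): 126
merge ep(113) and 126: 239
merge io(150) and be(156): 306
merge de(176) and th(181): 357
merge 239 and 306: 545
merge 357 and 545: 902
The subtree containing be is merged 3 times, so code length = 3.

3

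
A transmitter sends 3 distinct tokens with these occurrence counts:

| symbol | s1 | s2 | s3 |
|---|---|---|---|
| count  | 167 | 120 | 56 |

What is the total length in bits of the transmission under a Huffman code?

519

Greedily combine the two least-frequent nodes:
combine s3(56), s2(120) → 176
combine s1(167), 176 → 343
Each symbol's bit-cost is frequency × depth; summing gives 519 bits (equivalently 176 + 343).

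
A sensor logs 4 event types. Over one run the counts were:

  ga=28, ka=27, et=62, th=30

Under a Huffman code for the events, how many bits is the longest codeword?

Merge the two lowest-weight nodes at each step:
merge ka(27) and ga(28): 55
merge th(30) and 55: 85
merge et(62) and 85: 147
The first pair merged (ka, ga) ends up deepest, at depth 3.

3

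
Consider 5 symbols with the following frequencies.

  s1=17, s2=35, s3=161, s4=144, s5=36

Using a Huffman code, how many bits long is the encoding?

Build the Huffman tree bottom-up:
merge s1(17) and s2(35): 52
merge s5(36) and 52: 88
merge 88 and s4(144): 232
merge s3(161) and 232: 393
Total encoded bits = sum of merged weights = 52 + 88 + 232 + 393 = 765.

765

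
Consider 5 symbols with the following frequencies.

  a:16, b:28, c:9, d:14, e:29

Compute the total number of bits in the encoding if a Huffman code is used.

Merge the two smallest weights repeatedly:
combine c(9), d(14) → 23
combine a(16), 23 → 39
combine b(28), e(29) → 57
combine 39, 57 → 96
Total encoded bits = sum of merged weights = 23 + 39 + 57 + 96 = 215.

215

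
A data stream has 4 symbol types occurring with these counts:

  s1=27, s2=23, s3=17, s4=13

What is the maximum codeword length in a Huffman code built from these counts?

2

Merge the two lowest-weight nodes at each step:
merge s4(13) and s3(17): 30
merge s2(23) and s1(27): 50
merge 30 and 50: 80
The first pair merged (s4, s3) ends up deepest, at depth 2.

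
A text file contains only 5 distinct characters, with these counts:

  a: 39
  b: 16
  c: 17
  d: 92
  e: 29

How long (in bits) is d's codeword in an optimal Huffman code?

1

Huffman merges, smallest pair first:
b(16) + c(17) → 33
e(29) + 33 → 62
a(39) + 62 → 101
d(92) + 101 → 193
d is merged only at the final step, so code length = 1.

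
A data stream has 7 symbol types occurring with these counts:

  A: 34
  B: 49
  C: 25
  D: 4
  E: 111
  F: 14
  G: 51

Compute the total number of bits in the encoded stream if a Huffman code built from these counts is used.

Build the Huffman tree bottom-up:
combine D(4), F(14) → 18
combine 18, C(25) → 43
combine A(34), 43 → 77
combine B(49), G(51) → 100
combine 77, 100 → 177
combine E(111), 177 → 288
Total encoded bits = sum of merged weights = 18 + 43 + 77 + 100 + 177 + 288 = 703.

703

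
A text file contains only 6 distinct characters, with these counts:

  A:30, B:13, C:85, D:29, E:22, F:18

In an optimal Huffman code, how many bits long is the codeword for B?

Repeatedly merge the two smallest:
B(13) + F(18) → 31
E(22) + D(29) → 51
A(30) + 31 → 61
51 + 61 → 112
C(85) + 112 → 197
The subtree containing B is merged 4 times, so code length = 4.

4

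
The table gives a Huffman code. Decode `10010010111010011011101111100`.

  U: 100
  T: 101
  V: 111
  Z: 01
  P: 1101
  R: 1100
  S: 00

UUTPSPPVU

Read left to right; each codeword is recognised as soon as it completes (prefix code):
  100→U | 100→U | 101→T | 1101→P | 00→S | 1101→P | 1101→P | 111→V | 100→U
Decoded message: UUTPSPPVU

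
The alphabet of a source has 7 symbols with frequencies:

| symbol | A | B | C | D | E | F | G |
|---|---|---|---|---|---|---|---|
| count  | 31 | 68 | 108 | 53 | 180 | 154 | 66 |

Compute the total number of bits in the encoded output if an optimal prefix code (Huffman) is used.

Build the Huffman tree bottom-up:
merge A(31) and D(53): 84
merge G(66) and B(68): 134
merge 84 and C(108): 192
merge 134 and F(154): 288
merge E(180) and 192: 372
merge 288 and 372: 660
The encoded length is the sum of every internal node's weight: 84 + 134 + 192 + 288 + 372 + 660 = 1730 bits.

1730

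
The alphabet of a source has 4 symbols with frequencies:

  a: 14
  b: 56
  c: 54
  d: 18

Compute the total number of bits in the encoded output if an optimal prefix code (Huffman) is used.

Merge the two smallest weights repeatedly:
a(14) + d(18) → 32
32 + c(54) → 86
b(56) + 86 → 142
The encoded length is the sum of every internal node's weight: 32 + 86 + 142 = 260 bits.

260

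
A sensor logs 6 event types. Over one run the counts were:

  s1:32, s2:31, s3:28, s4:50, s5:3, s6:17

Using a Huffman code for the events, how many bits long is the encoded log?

Greedily combine the two least-frequent nodes:
s5(3) + s6(17) → 20
20 + s3(28) → 48
s2(31) + s1(32) → 63
48 + s4(50) → 98
63 + 98 → 161
Each symbol's bit-cost is frequency × depth; summing gives 390 bits (equivalently 20 + 48 + 63 + 98 + 161).

390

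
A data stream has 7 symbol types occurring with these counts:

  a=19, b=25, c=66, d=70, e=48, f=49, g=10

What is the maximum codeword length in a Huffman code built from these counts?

4

Merge the two lowest-weight nodes at each step:
merge g(10) and a(19): 29
merge b(25) and 29: 54
merge e(48) and f(49): 97
merge 54 and c(66): 120
merge d(70) and 97: 167
merge 120 and 167: 287
The rarest symbols sit at the bottom; the longest codeword is 4 bits.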